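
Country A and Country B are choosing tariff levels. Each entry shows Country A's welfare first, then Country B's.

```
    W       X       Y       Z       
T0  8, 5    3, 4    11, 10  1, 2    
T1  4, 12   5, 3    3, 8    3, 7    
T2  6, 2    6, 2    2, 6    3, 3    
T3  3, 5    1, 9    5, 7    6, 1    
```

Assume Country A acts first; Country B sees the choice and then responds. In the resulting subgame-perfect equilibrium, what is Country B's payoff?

10

Solve by backward induction (Country A leads).
- T0 → Country B plays Y (best of 5, 4, 10, 2); Country A gets 11.
- T1 → Country B plays W (best of 12, 3, 8, 7); Country A gets 4.
- T2 → Country B plays Y (best of 2, 2, 6, 3); Country A gets 2.
- T3 → Country B plays X (best of 5, 9, 7, 1); Country A gets 1.
Maximizing over 11, 4, 2, 1, Country A chooses T0. Subgame-perfect outcome: (T0, Y) with payoffs (11, 10).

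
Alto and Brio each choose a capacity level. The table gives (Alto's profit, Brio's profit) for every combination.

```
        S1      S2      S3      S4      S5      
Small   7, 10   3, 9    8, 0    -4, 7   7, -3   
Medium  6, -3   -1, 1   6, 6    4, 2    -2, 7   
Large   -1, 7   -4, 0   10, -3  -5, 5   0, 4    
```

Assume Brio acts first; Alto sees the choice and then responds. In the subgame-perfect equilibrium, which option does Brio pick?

S1

Alto best-responds to each possible Brio move:
- S1: Alto compares 7, 6, -1 and picks Small; Brio would get 10.
- S2: Alto compares 3, -1, -4 and picks Small; Brio would get 9.
- S3: Alto compares 8, 6, 10 and picks Large; Brio would get -3.
- S4: Alto compares -4, 4, -5 and picks Medium; Brio would get 2.
- S5: Alto compares 7, -2, 0 and picks Small; Brio would get -3.
Maximizing over 10, 9, -3, 2, -3, Brio chooses S1. Subgame-perfect outcome: (Small, S1) with payoffs (7, 10).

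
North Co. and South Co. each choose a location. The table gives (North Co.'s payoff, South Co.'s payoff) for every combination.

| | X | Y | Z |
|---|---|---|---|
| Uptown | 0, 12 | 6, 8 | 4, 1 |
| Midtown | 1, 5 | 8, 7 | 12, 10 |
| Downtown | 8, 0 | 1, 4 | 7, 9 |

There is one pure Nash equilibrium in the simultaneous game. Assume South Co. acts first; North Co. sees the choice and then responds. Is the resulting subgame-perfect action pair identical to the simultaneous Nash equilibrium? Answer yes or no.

yes

Work backward from North Co.'s decision.
- X → North Co. plays Downtown (best of 0, 1, 8); South Co. gets 0.
- Y → North Co. plays Midtown (best of 6, 8, 1); South Co. gets 7.
- Z → North Co. plays Midtown (best of 4, 12, 7); South Co. gets 10.
Among 0, 7, 10, the best is 10 at Z. Subgame-perfect outcome: (Midtown, Z) with payoffs (12, 10).
Now find the simultaneous Nash equilibrium.
North Co.'s best replies: X→Downtown; Y→Midtown; Z→Midtown.
South Co.'s best replies: Uptown→X; Midtown→Z; Downtown→Z.
The unique mutual best reply is (Midtown, Z), giving (12, 10).
Sequential outcome (Midtown, Z) coincides with the Nash profile (Midtown, Z).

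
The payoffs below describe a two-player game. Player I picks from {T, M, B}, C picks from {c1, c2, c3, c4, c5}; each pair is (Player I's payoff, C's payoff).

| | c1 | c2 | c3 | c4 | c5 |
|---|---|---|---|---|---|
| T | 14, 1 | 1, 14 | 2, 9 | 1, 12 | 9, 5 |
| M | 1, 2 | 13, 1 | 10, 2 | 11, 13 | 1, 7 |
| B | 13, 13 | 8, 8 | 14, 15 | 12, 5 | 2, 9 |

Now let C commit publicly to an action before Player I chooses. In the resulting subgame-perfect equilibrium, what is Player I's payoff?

14

Solve by backward induction (C leads).
- c1 → Player I plays T (best of 14, 1, 13); C gets 1.
- c2 → Player I plays M (best of 1, 13, 8); C gets 1.
- c3 → Player I plays B (best of 2, 10, 14); C gets 15.
- c4 → Player I plays B (best of 1, 11, 12); C gets 5.
- c5 → Player I plays T (best of 9, 1, 2); C gets 5.
C's induced payoffs are 1, 1, 15, 5, 5, so C commits to c3. Subgame-perfect outcome: (B, c3) with payoffs (14, 15).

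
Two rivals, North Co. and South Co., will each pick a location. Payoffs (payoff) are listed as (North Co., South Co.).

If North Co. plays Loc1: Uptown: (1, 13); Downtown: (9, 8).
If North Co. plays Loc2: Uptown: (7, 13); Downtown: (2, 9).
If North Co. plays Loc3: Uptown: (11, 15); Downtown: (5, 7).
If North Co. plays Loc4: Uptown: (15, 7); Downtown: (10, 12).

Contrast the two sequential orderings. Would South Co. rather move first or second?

If North Co. leads: South Co.'s best replies are Loc1→Uptown, Loc2→Uptown, Loc3→Uptown, Loc4→Downtown; North Co.'s induced payoffs 1, 7, 11, 10; outcome (Loc3, Uptown), payoffs (11, 15).
If South Co. leads: North Co.'s best replies are Uptown→Loc4, Downtown→Loc4; South Co.'s induced payoffs 7, 12; outcome (Loc4, Downtown), payoffs (10, 12).
South Co. gets 12 moving first and 15 moving second, so South Co. prefers to move second.

second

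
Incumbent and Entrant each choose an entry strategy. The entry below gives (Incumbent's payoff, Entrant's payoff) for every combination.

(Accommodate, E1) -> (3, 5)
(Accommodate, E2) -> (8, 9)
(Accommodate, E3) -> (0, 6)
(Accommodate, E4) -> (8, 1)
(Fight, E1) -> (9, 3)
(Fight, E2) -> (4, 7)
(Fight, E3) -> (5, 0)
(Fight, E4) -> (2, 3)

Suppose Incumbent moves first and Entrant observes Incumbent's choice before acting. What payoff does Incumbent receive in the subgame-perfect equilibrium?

Backward induction with Incumbent moving first.
- Accommodate → Entrant plays E2 (best of 5, 9, 6, 1); Incumbent gets 8.
- Fight → Entrant plays E2 (best of 3, 7, 0, 3); Incumbent gets 4.
Incumbent's induced payoffs are 8, 4, so Incumbent commits to Accommodate. Subgame-perfect outcome: (Accommodate, E2) with payoffs (8, 9).

8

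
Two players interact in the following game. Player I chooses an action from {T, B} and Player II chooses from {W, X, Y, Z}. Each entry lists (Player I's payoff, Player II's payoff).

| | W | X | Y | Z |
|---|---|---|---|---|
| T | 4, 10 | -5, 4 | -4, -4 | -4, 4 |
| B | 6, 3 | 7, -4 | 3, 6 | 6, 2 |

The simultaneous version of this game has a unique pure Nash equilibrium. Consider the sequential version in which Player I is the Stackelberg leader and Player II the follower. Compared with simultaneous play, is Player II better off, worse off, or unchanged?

Backward induction with Player I moving first.
- T: BR = W, leader payoff 4.
- B: BR = Y, leader payoff 3.
Among 4, 3, the best is 4 at T. Subgame-perfect outcome: (T, W) with payoffs (4, 10).
For the simultaneous game, intersect best replies.
Player I's best replies: W→B; X→B; Y→B; Z→B.
Player II's best replies: T→W; B→Y.
Only (B, Y) has each player best-responding; Nash payoffs (3, 6).
Player II earns 10 sequentially versus 6 at the Nash outcome: better off.

better off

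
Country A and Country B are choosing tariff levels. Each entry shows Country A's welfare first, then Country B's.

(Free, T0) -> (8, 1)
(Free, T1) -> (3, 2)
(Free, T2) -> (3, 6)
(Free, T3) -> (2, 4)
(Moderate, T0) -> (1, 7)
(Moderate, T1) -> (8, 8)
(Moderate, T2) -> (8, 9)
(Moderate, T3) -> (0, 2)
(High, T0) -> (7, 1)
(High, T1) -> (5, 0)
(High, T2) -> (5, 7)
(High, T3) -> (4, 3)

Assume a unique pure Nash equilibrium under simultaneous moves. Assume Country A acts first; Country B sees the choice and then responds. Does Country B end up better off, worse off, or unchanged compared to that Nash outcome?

unchanged

Work backward from Country B's decision.
- Free: BR = T2, leader payoff 3.
- Moderate: BR = T2, leader payoff 8.
- High: BR = T2, leader payoff 5.
Among 3, 8, 5, the best is 8 at Moderate. Subgame-perfect outcome: (Moderate, T2) with payoffs (8, 9).
Now find the simultaneous Nash equilibrium.
Country A's best replies: T0→Free; T1→Moderate; T2→Moderate; T3→High.
Country B's best replies: Free→T2; Moderate→T2; High→T2.
The unique mutual best reply is (Moderate, T2), giving (8, 9).
Country B earns 9 sequentially versus 9 at the Nash outcome: unchanged.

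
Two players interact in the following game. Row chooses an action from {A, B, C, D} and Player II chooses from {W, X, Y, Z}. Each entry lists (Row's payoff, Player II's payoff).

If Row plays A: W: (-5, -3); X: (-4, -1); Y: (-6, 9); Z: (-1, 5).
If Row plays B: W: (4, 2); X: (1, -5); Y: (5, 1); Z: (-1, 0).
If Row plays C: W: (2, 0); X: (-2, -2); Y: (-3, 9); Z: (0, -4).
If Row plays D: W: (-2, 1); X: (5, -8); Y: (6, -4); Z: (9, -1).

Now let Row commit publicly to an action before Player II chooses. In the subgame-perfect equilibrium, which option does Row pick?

Solve by backward induction (Row leads).
- A: BR = Y, leader payoff -6.
- B: BR = W, leader payoff 4.
- C: BR = Y, leader payoff -3.
- D: BR = W, leader payoff -2.
Maximizing over -6, 4, -3, -2, Row chooses B. Subgame-perfect outcome: (B, W) with payoffs (4, 2).

B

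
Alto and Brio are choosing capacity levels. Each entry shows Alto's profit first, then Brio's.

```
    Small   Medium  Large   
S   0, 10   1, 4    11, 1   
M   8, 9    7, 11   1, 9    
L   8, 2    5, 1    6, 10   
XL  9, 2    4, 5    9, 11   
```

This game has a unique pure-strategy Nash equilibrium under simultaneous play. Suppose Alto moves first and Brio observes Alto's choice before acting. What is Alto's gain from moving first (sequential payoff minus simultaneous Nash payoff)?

2

Work backward from Brio's decision.
- S: BR = Small, leader payoff 0.
- M: BR = Medium, leader payoff 7.
- L: BR = Large, leader payoff 6.
- XL: BR = Large, leader payoff 9.
Alto's induced payoffs are 0, 7, 6, 9, so Alto commits to XL. Subgame-perfect outcome: (XL, Large) with payoffs (9, 11).
Under simultaneous play:
Alto's best replies: Small→XL; Medium→M; Large→S.
Brio's best replies: S→Small; M→Medium; L→Large; XL→Large.
Only (M, Medium) has each player best-responding; Nash payoffs (7, 11).
Alto's commitment gain: 9 − 7 = 2.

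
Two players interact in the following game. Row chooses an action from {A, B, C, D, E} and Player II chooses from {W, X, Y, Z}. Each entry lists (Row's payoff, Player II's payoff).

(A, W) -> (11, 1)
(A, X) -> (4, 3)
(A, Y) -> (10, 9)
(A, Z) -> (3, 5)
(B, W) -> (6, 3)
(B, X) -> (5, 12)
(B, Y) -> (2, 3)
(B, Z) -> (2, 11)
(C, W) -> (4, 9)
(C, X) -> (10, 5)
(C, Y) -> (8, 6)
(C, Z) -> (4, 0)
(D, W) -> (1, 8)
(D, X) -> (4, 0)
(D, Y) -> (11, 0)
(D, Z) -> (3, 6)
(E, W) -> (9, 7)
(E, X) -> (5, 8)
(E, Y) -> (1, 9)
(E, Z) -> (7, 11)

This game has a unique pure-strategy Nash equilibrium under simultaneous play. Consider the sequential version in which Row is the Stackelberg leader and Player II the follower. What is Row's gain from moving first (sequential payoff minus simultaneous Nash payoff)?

Player II best-responds to each possible Row move:
- A: Player II compares 1, 3, 9, 5 and picks Y; Row would get 10.
- B: Player II compares 3, 12, 3, 11 and picks X; Row would get 5.
- C: Player II compares 9, 5, 6, 0 and picks W; Row would get 4.
- D: Player II compares 8, 0, 0, 6 and picks W; Row would get 1.
- E: Player II compares 7, 8, 9, 11 and picks Z; Row would get 7.
Among 10, 5, 4, 1, 7, the best is 10 at A. Subgame-perfect outcome: (A, Y) with payoffs (10, 9).
Now find the simultaneous Nash equilibrium.
Row's best replies: W→A; X→C; Y→D; Z→E.
Player II's best replies: A→Y; B→X; C→W; D→W; E→Z.
Only (E, Z) has each player best-responding; Nash payoffs (7, 11).
Row's commitment gain: 10 − 7 = 3.

3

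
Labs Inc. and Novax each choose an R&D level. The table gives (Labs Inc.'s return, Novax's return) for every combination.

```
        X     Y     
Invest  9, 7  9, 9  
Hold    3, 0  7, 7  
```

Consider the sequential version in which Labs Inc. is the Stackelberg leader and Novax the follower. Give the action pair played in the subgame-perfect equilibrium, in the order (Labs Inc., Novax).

Novax best-responds to each possible Labs Inc. move:
- Invest: Novax compares 7, 9 and picks Y; Labs Inc. would get 9.
- Hold: Novax compares 0, 7 and picks Y; Labs Inc. would get 7.
Among 9, 7, the best is 9 at Invest. Subgame-perfect outcome: (Invest, Y) with payoffs (9, 9).

(Invest, Y)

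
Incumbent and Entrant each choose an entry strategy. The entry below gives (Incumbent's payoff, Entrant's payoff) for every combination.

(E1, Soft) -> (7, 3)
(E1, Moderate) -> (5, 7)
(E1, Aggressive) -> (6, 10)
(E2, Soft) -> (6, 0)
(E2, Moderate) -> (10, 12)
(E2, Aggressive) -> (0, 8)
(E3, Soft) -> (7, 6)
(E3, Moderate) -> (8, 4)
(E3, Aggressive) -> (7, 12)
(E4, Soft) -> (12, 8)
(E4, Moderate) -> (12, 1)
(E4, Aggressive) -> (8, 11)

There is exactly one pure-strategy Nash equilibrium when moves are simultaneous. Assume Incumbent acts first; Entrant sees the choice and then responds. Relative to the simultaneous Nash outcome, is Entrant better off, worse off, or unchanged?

better off

Work backward from Entrant's decision.
- E1: BR = Aggressive, leader payoff 6.
- E2: BR = Moderate, leader payoff 10.
- E3: BR = Aggressive, leader payoff 7.
- E4: BR = Aggressive, leader payoff 8.
Among 6, 10, 7, 8, the best is 10 at E2. Subgame-perfect outcome: (E2, Moderate) with payoffs (10, 12).
Now find the simultaneous Nash equilibrium.
Incumbent's best replies: Soft→E4; Moderate→E4; Aggressive→E4.
Entrant's best replies: E1→Aggressive; E2→Moderate; E3→Aggressive; E4→Aggressive.
Only (E4, Aggressive) has each player best-responding; Nash payoffs (8, 11).
Entrant earns 12 sequentially versus 11 at the Nash outcome: better off.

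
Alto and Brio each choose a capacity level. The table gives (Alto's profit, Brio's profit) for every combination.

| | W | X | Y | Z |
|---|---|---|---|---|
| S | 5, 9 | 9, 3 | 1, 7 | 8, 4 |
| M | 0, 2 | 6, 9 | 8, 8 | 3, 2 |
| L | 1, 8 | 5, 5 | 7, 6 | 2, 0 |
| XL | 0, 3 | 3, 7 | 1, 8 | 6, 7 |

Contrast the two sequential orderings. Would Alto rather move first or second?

If Alto leads: Brio's best replies are S→W, M→X, L→W, XL→Y; Alto's induced payoffs 5, 6, 1, 1; outcome (M, X), payoffs (6, 9).
If Brio leads: Alto's best replies are W→S, X→S, Y→M, Z→S; Brio's induced payoffs 9, 3, 8, 4; outcome (S, W), payoffs (5, 9).
Alto gets 6 moving first and 5 moving second, so Alto prefers to move first.

first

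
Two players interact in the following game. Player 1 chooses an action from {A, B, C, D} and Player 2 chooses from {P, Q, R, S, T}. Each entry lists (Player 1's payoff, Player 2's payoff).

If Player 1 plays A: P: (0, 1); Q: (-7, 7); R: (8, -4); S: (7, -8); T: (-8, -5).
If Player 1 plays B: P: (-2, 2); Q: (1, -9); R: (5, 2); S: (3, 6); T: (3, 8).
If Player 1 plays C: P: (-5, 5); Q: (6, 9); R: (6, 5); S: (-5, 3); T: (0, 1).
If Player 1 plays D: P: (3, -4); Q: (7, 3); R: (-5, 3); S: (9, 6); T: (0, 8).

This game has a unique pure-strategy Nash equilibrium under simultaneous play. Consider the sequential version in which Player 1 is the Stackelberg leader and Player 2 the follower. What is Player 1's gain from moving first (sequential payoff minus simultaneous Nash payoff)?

3

Player 2 best-responds to each possible Player 1 move:
- A: BR = Q, leader payoff -7.
- B: BR = T, leader payoff 3.
- C: BR = Q, leader payoff 6.
- D: BR = T, leader payoff 0.
Maximizing over -7, 3, 6, 0, Player 1 chooses C. Subgame-perfect outcome: (C, Q) with payoffs (6, 9).
Now find the simultaneous Nash equilibrium.
Player 1's best replies: P→D; Q→D; R→A; S→D; T→B.
Player 2's best replies: A→Q; B→T; C→Q; D→T.
The unique mutual best reply is (B, T), giving (3, 8).
Player 1's commitment gain: 6 − 3 = 3.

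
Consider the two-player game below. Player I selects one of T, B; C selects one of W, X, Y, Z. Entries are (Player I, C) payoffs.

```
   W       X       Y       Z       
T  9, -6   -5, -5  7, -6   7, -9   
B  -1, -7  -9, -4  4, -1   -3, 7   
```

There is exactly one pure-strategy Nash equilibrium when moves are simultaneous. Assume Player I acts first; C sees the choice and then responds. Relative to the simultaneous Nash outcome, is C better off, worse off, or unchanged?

better off

Backward induction with Player I moving first.
- T: C compares -6, -5, -6, -9 and picks X; Player I would get -5.
- B: C compares -7, -4, -1, 7 and picks Z; Player I would get -3.
Among -5, -3, the best is -3 at B. Subgame-perfect outcome: (B, Z) with payoffs (-3, 7).
Now find the simultaneous Nash equilibrium.
Player I's best replies: W→T; X→T; Y→T; Z→T.
C's best replies: T→X; B→Z.
The unique mutual best reply is (T, X), giving (-5, -5).
C earns 7 sequentially versus -5 at the Nash outcome: better off.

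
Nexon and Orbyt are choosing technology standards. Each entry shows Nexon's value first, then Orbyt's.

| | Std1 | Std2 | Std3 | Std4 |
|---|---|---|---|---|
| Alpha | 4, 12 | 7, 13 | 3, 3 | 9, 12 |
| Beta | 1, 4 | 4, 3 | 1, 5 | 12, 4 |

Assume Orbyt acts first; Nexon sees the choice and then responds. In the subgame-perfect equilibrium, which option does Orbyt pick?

Std2

Solve by backward induction (Orbyt leads).
- Std1 → Nexon plays Alpha (best of 4, 1); Orbyt gets 12.
- Std2 → Nexon plays Alpha (best of 7, 4); Orbyt gets 13.
- Std3 → Nexon plays Alpha (best of 3, 1); Orbyt gets 3.
- Std4 → Nexon plays Beta (best of 9, 12); Orbyt gets 4.
Orbyt's induced payoffs are 12, 13, 3, 4, so Orbyt commits to Std2. Subgame-perfect outcome: (Alpha, Std2) with payoffs (7, 13).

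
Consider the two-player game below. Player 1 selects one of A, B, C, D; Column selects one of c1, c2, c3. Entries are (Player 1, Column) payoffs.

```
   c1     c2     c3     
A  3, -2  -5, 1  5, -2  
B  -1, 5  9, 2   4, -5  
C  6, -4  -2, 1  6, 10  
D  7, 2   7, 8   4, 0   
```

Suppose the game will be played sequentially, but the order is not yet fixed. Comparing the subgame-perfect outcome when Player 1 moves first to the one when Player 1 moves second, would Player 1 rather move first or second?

first

If Player 1 leads: Column's best replies are A→c2, B→c1, C→c3, D→c2; Player 1's induced payoffs -5, -1, 6, 7; outcome (D, c2), payoffs (7, 8).
If Column leads: Player 1's best replies are c1→D, c2→B, c3→C; Column's induced payoffs 2, 2, 10; outcome (C, c3), payoffs (6, 10).
Player 1 gets 7 moving first and 6 moving second, so Player 1 prefers to move first.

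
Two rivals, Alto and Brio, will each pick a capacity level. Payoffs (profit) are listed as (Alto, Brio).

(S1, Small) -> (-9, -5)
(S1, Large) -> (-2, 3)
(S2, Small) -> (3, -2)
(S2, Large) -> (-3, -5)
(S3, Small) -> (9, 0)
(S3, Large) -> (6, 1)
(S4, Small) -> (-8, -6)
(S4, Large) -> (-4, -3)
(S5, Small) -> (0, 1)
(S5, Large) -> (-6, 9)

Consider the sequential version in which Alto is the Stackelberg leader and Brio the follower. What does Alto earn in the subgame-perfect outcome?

Solve by backward induction (Alto leads).
- S1 → Brio plays Large (best of -5, 3); Alto gets -2.
- S2 → Brio plays Small (best of -2, -5); Alto gets 3.
- S3 → Brio plays Large (best of 0, 1); Alto gets 6.
- S4 → Brio plays Large (best of -6, -3); Alto gets -4.
- S5 → Brio plays Large (best of 1, 9); Alto gets -6.
Among -2, 3, 6, -4, -6, the best is 6 at S3. Subgame-perfect outcome: (S3, Large) with payoffs (6, 1).

6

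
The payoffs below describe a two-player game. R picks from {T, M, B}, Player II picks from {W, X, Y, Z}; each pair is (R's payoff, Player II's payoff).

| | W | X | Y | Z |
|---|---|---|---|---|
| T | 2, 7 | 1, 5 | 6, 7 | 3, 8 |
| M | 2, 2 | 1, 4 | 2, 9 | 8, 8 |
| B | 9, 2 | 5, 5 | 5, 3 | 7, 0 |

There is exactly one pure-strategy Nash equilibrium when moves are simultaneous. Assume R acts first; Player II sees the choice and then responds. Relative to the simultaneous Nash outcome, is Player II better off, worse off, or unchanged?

Solve by backward induction (R leads).
- T → Player II plays Z (best of 7, 5, 7, 8); R gets 3.
- M → Player II plays Y (best of 2, 4, 9, 8); R gets 2.
- B → Player II plays X (best of 2, 5, 3, 0); R gets 5.
Among 3, 2, 5, the best is 5 at B. Subgame-perfect outcome: (B, X) with payoffs (5, 5).
Now find the simultaneous Nash equilibrium.
R's best replies: W→B; X→B; Y→T; Z→M.
Player II's best replies: T→Z; M→Y; B→X.
The unique mutual best reply is (B, X), giving (5, 5).
Player II earns 5 sequentially versus 5 at the Nash outcome: unchanged.

unchanged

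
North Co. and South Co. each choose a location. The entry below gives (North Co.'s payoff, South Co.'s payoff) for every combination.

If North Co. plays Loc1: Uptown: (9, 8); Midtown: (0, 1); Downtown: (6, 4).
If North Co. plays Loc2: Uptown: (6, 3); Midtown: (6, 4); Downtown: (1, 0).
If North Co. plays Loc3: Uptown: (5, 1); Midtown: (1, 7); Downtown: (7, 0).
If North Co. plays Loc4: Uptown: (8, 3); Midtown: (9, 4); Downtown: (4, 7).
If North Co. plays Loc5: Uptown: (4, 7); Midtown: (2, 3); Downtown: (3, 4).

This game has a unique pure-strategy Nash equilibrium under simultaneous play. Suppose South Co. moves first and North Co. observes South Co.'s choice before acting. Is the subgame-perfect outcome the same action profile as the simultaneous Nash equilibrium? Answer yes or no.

yes

North Co. best-responds to each possible South Co. move:
- Uptown: BR = Loc1, leader payoff 8.
- Midtown: BR = Loc4, leader payoff 4.
- Downtown: BR = Loc3, leader payoff 0.
Among 8, 4, 0, the best is 8 at Uptown. Subgame-perfect outcome: (Loc1, Uptown) with payoffs (9, 8).
Under simultaneous play:
North Co.'s best replies: Uptown→Loc1; Midtown→Loc4; Downtown→Loc3.
South Co.'s best replies: Loc1→Uptown; Loc2→Midtown; Loc3→Midtown; Loc4→Downtown; Loc5→Uptown.
Only (Loc1, Uptown) has each player best-responding; Nash payoffs (9, 8).
Sequential outcome (Loc1, Uptown) coincides with the Nash profile (Loc1, Uptown).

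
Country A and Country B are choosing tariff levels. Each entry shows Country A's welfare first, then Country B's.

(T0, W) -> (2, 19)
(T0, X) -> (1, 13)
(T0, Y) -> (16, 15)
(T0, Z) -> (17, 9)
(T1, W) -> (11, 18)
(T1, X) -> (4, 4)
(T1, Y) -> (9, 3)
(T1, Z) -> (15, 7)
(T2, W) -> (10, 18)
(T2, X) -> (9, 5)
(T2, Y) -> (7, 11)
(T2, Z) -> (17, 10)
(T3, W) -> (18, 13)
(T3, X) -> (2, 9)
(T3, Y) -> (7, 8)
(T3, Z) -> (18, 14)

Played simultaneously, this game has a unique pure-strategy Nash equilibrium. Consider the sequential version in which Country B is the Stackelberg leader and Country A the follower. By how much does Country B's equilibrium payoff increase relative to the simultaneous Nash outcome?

Solve by backward induction (Country B leads).
- W: BR = T3, leader payoff 13.
- X: BR = T2, leader payoff 5.
- Y: BR = T0, leader payoff 15.
- Z: BR = T3, leader payoff 14.
Among 13, 5, 15, 14, the best is 15 at Y. Subgame-perfect outcome: (T0, Y) with payoffs (16, 15).
Under simultaneous play:
Country A's best replies: W→T3; X→T2; Y→T0; Z→T3.
Country B's best replies: T0→W; T1→W; T2→W; T3→Z.
Only (T3, Z) has each player best-responding; Nash payoffs (18, 14).
Country B's commitment gain: 15 − 14 = 1.

1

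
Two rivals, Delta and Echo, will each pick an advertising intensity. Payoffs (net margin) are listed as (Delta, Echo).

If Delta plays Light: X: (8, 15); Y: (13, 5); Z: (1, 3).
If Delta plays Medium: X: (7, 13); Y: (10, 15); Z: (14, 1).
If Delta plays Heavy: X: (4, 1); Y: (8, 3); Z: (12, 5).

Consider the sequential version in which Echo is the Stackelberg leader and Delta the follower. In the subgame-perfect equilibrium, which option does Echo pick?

X

Work backward from Delta's decision.
- X: BR = Light, leader payoff 15.
- Y: BR = Light, leader payoff 5.
- Z: BR = Medium, leader payoff 1.
Echo's induced payoffs are 15, 5, 1, so Echo commits to X. Subgame-perfect outcome: (Light, X) with payoffs (8, 15).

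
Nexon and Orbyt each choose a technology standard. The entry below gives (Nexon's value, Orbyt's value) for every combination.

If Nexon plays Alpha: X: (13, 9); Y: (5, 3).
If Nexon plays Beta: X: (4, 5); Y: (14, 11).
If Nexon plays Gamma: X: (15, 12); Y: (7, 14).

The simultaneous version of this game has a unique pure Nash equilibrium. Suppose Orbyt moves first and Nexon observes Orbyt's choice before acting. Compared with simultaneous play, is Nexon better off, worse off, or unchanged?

better off

Work backward from Nexon's decision.
- X: Nexon compares 13, 4, 15 and picks Gamma; Orbyt would get 12.
- Y: Nexon compares 5, 14, 7 and picks Beta; Orbyt would get 11.
Maximizing over 12, 11, Orbyt chooses X. Subgame-perfect outcome: (Gamma, X) with payoffs (15, 12).
For the simultaneous game, intersect best replies.
Nexon's best replies: X→Gamma; Y→Beta.
Orbyt's best replies: Alpha→X; Beta→Y; Gamma→Y.
Only (Beta, Y) has each player best-responding; Nash payoffs (14, 11).
Nexon earns 15 sequentially versus 14 at the Nash outcome: better off.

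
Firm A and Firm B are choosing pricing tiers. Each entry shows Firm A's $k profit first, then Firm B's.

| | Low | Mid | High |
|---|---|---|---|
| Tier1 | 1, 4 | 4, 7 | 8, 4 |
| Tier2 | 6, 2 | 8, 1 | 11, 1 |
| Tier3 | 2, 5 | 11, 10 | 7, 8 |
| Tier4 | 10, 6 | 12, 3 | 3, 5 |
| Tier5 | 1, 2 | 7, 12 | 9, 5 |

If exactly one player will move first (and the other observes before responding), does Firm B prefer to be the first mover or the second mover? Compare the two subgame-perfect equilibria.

If Firm A leads: Firm B's best replies are Tier1→Mid, Tier2→Low, Tier3→Mid, Tier4→Low, Tier5→Mid; Firm A's induced payoffs 4, 6, 11, 10, 7; outcome (Tier3, Mid), payoffs (11, 10).
If Firm B leads: Firm A's best replies are Low→Tier4, Mid→Tier4, High→Tier2; Firm B's induced payoffs 6, 3, 1; outcome (Tier4, Low), payoffs (10, 6).
Firm B gets 6 moving first and 10 moving second, so Firm B prefers to move second.

second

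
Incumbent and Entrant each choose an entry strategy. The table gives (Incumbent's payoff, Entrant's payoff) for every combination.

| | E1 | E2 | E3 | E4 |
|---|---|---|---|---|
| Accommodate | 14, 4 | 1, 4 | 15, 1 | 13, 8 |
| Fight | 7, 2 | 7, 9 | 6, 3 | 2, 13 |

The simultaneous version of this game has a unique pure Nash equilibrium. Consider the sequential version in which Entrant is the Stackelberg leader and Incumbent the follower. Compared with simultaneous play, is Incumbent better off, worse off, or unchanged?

worse off

Incumbent best-responds to each possible Entrant move:
- E1: BR = Accommodate, leader payoff 4.
- E2: BR = Fight, leader payoff 9.
- E3: BR = Accommodate, leader payoff 1.
- E4: BR = Accommodate, leader payoff 8.
Maximizing over 4, 9, 1, 8, Entrant chooses E2. Subgame-perfect outcome: (Fight, E2) with payoffs (7, 9).
Now find the simultaneous Nash equilibrium.
Incumbent's best replies: E1→Accommodate; E2→Fight; E3→Accommodate; E4→Accommodate.
Entrant's best replies: Accommodate→E4; Fight→E4.
The unique mutual best reply is (Accommodate, E4), giving (13, 8).
Incumbent earns 7 sequentially versus 13 at the Nash outcome: worse off.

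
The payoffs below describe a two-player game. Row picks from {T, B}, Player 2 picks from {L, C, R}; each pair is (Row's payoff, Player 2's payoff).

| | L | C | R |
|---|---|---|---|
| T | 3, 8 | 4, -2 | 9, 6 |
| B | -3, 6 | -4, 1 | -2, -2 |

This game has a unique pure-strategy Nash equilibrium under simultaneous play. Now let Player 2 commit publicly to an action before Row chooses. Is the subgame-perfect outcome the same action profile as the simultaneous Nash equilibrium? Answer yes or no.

yes

Backward induction with Player 2 moving first.
- L: Row compares 3, -3 and picks T; Player 2 would get 8.
- C: Row compares 4, -4 and picks T; Player 2 would get -2.
- R: Row compares 9, -2 and picks T; Player 2 would get 6.
Among 8, -2, 6, the best is 8 at L. Subgame-perfect outcome: (T, L) with payoffs (3, 8).
For the simultaneous game, intersect best replies.
Row's best replies: L→T; C→T; R→T.
Player 2's best replies: T→L; B→L.
The unique mutual best reply is (T, L), giving (3, 8).
Sequential outcome (T, L) coincides with the Nash profile (T, L).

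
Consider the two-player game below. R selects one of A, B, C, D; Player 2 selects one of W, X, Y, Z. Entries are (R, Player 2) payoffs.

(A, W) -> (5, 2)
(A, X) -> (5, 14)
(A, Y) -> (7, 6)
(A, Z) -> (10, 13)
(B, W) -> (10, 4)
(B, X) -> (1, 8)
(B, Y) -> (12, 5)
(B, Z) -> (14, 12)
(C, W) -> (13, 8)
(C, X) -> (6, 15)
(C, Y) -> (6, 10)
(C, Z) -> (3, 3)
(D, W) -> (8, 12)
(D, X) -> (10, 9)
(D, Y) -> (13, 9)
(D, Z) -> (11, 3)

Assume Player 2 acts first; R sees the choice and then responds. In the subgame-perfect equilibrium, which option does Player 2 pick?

Solve by backward induction (Player 2 leads).
- W: R compares 5, 10, 13, 8 and picks C; Player 2 would get 8.
- X: R compares 5, 1, 6, 10 and picks D; Player 2 would get 9.
- Y: R compares 7, 12, 6, 13 and picks D; Player 2 would get 9.
- Z: R compares 10, 14, 3, 11 and picks B; Player 2 would get 12.
Among 8, 9, 9, 12, the best is 12 at Z. Subgame-perfect outcome: (B, Z) with payoffs (14, 12).

Z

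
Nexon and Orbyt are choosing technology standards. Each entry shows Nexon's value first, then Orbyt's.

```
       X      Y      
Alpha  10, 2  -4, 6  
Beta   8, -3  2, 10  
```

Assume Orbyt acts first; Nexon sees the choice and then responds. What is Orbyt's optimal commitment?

Y

Solve by backward induction (Orbyt leads).
- X: Nexon compares 10, 8 and picks Alpha; Orbyt would get 2.
- Y: Nexon compares -4, 2 and picks Beta; Orbyt would get 10.
Among 2, 10, the best is 10 at Y. Subgame-perfect outcome: (Beta, Y) with payoffs (2, 10).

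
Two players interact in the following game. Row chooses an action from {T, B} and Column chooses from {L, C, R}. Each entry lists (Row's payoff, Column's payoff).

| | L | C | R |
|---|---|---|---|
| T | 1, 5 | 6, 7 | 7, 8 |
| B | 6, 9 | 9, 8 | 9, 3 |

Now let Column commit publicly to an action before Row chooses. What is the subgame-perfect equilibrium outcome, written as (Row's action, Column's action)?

Solve by backward induction (Column leads).
- L → Row plays B (best of 1, 6); Column gets 9.
- C → Row plays B (best of 6, 9); Column gets 8.
- R → Row plays B (best of 7, 9); Column gets 3.
Among 9, 8, 3, the best is 9 at L. Subgame-perfect outcome: (B, L) with payoffs (6, 9).

(B, L)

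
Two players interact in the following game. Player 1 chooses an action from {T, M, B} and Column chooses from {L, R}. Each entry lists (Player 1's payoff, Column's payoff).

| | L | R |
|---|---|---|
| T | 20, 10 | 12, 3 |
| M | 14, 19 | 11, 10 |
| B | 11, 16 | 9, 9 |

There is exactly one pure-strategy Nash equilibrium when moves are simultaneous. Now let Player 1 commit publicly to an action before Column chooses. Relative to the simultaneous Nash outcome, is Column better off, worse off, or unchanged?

unchanged

Work backward from Column's decision.
- T → Column plays L (best of 10, 3); Player 1 gets 20.
- M → Column plays L (best of 19, 10); Player 1 gets 14.
- B → Column plays L (best of 16, 9); Player 1 gets 11.
Among 20, 14, 11, the best is 20 at T. Subgame-perfect outcome: (T, L) with payoffs (20, 10).
Under simultaneous play:
Player 1's best replies: L→T; R→T.
Column's best replies: T→L; M→L; B→L.
The unique mutual best reply is (T, L), giving (20, 10).
Column earns 10 sequentially versus 10 at the Nash outcome: unchanged.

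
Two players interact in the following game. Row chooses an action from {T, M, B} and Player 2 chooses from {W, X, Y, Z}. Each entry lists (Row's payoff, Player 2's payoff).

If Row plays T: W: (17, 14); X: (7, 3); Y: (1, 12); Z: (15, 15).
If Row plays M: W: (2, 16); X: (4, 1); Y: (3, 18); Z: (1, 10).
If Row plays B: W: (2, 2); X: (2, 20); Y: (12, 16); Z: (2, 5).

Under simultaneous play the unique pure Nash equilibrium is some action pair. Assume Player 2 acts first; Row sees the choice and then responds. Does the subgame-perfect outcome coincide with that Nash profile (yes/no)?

Work backward from Row's decision.
- W → Row plays T (best of 17, 2, 2); Player 2 gets 14.
- X → Row plays T (best of 7, 4, 2); Player 2 gets 3.
- Y → Row plays B (best of 1, 3, 12); Player 2 gets 16.
- Z → Row plays T (best of 15, 1, 2); Player 2 gets 15.
Player 2's induced payoffs are 14, 3, 16, 15, so Player 2 commits to Y. Subgame-perfect outcome: (B, Y) with payoffs (12, 16).
Under simultaneous play:
Row's best replies: W→T; X→T; Y→B; Z→T.
Player 2's best replies: T→Z; M→Y; B→X.
The unique mutual best reply is (T, Z), giving (15, 15).
Sequential outcome (B, Y) differs from the Nash profile (T, Z).

no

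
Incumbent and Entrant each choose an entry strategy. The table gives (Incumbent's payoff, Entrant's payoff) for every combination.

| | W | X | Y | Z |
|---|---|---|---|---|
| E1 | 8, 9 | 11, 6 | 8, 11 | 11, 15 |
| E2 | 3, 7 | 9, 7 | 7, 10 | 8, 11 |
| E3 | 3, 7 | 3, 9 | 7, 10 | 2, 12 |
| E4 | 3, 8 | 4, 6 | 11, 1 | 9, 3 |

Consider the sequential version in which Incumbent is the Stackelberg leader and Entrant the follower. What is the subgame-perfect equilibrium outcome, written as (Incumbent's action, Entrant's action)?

(E1, Z)

Backward induction with Incumbent moving first.
- E1: BR = Z, leader payoff 11.
- E2: BR = Z, leader payoff 8.
- E3: BR = Z, leader payoff 2.
- E4: BR = W, leader payoff 3.
Among 11, 8, 2, 3, the best is 11 at E1. Subgame-perfect outcome: (E1, Z) with payoffs (11, 15).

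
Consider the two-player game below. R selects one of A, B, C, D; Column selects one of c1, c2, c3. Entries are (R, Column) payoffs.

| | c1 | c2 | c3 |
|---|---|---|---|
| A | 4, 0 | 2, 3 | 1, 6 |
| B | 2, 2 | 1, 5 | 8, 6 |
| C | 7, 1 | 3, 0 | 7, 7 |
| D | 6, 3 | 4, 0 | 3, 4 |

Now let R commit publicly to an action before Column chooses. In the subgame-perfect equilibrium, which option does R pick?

Backward induction with R moving first.
- A: Column compares 0, 3, 6 and picks c3; R would get 1.
- B: Column compares 2, 5, 6 and picks c3; R would get 8.
- C: Column compares 1, 0, 7 and picks c3; R would get 7.
- D: Column compares 3, 0, 4 and picks c3; R would get 3.
R's induced payoffs are 1, 8, 7, 3, so R commits to B. Subgame-perfect outcome: (B, c3) with payoffs (8, 6).

B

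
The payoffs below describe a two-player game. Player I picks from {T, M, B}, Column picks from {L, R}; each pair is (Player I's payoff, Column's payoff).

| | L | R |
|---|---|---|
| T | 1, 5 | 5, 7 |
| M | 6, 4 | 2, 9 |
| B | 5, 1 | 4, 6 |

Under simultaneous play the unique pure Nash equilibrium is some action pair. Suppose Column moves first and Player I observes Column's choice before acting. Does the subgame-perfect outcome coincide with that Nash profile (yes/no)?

Player I best-responds to each possible Column move:
- L → Player I plays M (best of 1, 6, 5); Column gets 4.
- R → Player I plays T (best of 5, 2, 4); Column gets 7.
Among 4, 7, the best is 7 at R. Subgame-perfect outcome: (T, R) with payoffs (5, 7).
Now find the simultaneous Nash equilibrium.
Player I's best replies: L→M; R→T.
Column's best replies: T→R; M→R; B→R.
Only (T, R) has each player best-responding; Nash payoffs (5, 7).
Sequential outcome (T, R) coincides with the Nash profile (T, R).

yes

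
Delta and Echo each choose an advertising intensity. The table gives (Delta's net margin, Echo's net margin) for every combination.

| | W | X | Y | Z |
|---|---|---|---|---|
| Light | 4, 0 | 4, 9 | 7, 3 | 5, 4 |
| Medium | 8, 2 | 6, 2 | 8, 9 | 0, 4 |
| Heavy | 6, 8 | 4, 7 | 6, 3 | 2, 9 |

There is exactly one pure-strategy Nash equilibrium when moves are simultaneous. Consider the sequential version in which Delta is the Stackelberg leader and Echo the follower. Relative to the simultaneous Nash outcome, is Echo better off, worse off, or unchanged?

unchanged

Work backward from Echo's decision.
- Light → Echo plays X (best of 0, 9, 3, 4); Delta gets 4.
- Medium → Echo plays Y (best of 2, 2, 9, 4); Delta gets 8.
- Heavy → Echo plays Z (best of 8, 7, 3, 9); Delta gets 2.
Delta's induced payoffs are 4, 8, 2, so Delta commits to Medium. Subgame-perfect outcome: (Medium, Y) with payoffs (8, 9).
Now find the simultaneous Nash equilibrium.
Delta's best replies: W→Medium; X→Medium; Y→Medium; Z→Light.
Echo's best replies: Light→X; Medium→Y; Heavy→Z.
The unique mutual best reply is (Medium, Y), giving (8, 9).
Echo earns 9 sequentially versus 9 at the Nash outcome: unchanged.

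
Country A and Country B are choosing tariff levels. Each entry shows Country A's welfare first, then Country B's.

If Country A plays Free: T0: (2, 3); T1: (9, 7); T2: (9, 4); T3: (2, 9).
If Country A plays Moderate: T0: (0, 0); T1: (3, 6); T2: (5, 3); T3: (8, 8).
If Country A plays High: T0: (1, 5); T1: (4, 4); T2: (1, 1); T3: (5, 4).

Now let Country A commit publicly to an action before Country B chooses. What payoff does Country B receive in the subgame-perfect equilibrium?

Work backward from Country B's decision.
- Free: Country B compares 3, 7, 4, 9 and picks T3; Country A would get 2.
- Moderate: Country B compares 0, 6, 3, 8 and picks T3; Country A would get 8.
- High: Country B compares 5, 4, 1, 4 and picks T0; Country A would get 1.
Maximizing over 2, 8, 1, Country A chooses Moderate. Subgame-perfect outcome: (Moderate, T3) with payoffs (8, 8).

8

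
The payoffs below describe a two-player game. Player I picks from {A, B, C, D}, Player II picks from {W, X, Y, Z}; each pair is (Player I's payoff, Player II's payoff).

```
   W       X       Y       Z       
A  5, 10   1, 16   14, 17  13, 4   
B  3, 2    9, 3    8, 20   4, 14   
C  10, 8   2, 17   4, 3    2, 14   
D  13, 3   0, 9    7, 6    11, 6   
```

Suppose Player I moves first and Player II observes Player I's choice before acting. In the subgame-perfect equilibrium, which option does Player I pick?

A

Solve by backward induction (Player I leads).
- A: BR = Y, leader payoff 14.
- B: BR = Y, leader payoff 8.
- C: BR = X, leader payoff 2.
- D: BR = X, leader payoff 0.
Player I's induced payoffs are 14, 8, 2, 0, so Player I commits to A. Subgame-perfect outcome: (A, Y) with payoffs (14, 17).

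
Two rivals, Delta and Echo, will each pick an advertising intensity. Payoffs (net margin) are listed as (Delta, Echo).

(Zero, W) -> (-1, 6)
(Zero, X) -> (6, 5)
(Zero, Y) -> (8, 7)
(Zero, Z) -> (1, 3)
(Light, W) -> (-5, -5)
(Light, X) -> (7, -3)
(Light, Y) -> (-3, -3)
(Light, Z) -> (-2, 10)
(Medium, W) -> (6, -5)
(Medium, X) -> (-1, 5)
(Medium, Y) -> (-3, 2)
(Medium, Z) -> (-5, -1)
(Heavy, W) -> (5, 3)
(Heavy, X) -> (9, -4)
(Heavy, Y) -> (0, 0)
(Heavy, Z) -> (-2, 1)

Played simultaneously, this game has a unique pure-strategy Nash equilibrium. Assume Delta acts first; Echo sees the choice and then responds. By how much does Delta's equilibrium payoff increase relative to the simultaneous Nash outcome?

Backward induction with Delta moving first.
- Zero → Echo plays Y (best of 6, 5, 7, 3); Delta gets 8.
- Light → Echo plays Z (best of -5, -3, -3, 10); Delta gets -2.
- Medium → Echo plays X (best of -5, 5, 2, -1); Delta gets -1.
- Heavy → Echo plays W (best of 3, -4, 0, 1); Delta gets 5.
Delta's induced payoffs are 8, -2, -1, 5, so Delta commits to Zero. Subgame-perfect outcome: (Zero, Y) with payoffs (8, 7).
Now find the simultaneous Nash equilibrium.
Delta's best replies: W→Medium; X→Heavy; Y→Zero; Z→Zero.
Echo's best replies: Zero→Y; Light→Z; Medium→X; Heavy→W.
The unique mutual best reply is (Zero, Y), giving (8, 7).
Delta's commitment gain: 8 − 8 = 0.

0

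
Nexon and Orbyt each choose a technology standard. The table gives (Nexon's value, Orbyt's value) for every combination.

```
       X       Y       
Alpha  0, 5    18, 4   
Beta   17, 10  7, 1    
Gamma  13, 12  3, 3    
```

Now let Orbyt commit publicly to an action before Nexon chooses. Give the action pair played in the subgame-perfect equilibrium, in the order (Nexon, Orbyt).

Solve by backward induction (Orbyt leads).
- X: Nexon compares 0, 17, 13 and picks Beta; Orbyt would get 10.
- Y: Nexon compares 18, 7, 3 and picks Alpha; Orbyt would get 4.
Among 10, 4, the best is 10 at X. Subgame-perfect outcome: (Beta, X) with payoffs (17, 10).

(Beta, X)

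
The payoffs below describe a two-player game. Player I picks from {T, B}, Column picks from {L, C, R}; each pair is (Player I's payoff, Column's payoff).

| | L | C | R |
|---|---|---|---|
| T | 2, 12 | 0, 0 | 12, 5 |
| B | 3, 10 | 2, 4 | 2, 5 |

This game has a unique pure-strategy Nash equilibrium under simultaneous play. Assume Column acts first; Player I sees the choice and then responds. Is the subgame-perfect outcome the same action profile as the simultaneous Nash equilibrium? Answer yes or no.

Player I best-responds to each possible Column move:
- L: BR = B, leader payoff 10.
- C: BR = B, leader payoff 4.
- R: BR = T, leader payoff 5.
Among 10, 4, 5, the best is 10 at L. Subgame-perfect outcome: (B, L) with payoffs (3, 10).
For the simultaneous game, intersect best replies.
Player I's best replies: L→B; C→B; R→T.
Column's best replies: T→L; B→L.
The unique mutual best reply is (B, L), giving (3, 10).
Sequential outcome (B, L) coincides with the Nash profile (B, L).

yes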